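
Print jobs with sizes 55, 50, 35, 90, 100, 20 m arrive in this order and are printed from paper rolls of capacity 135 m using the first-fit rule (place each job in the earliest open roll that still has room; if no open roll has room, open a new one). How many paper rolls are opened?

  55 → roll 1 (new)  [load 55/135]
  50 → roll 1  [load 105/135]
  35 → roll 2 (new)  [load 35/135]
  90 → roll 2  [load 125/135]
  100 → roll 3 (new)  [load 100/135]
  20 → roll 1  [load 125/135]
3 paper rolls opened.

3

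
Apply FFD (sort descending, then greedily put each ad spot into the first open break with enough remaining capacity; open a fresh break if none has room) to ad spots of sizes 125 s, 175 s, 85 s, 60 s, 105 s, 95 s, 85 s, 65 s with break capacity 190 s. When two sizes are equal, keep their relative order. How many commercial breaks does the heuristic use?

5

Sorted descending: 175, 125, 105, 95, 85, 85, 65, 60.
  175 → break 1 (new)  [load 175/190]
  125 → break 2 (new)  [load 125/190]
  105 → break 3 (new)  [load 105/190]
  95 → break 4 (new)  [load 95/190]
  85 → break 3  [load 190/190]
  85 → break 4  [load 180/190]
  65 → break 2  [load 190/190]
  60 → break 5 (new)  [load 60/190]
5 commercial breaks opened.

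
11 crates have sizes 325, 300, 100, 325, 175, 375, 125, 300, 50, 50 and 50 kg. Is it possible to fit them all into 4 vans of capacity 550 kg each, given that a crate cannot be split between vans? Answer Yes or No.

Total = 2175 kg; ⌈2175/550⌉ = 4.
5 crates each exceed half the capacity and cannot share a van, forcing at least 5 vans.
At least 5 vans are required, but only 4 are allowed.

No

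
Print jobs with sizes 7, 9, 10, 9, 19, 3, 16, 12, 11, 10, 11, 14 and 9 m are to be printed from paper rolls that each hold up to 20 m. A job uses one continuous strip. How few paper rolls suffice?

Total = 19 + 16 + 14 + 12 + 11 + 11 + 10 + 10 + 9 + 9 + 9 + 7 + 3 = 140 m.
Lower bound: ⌈140/20⌉ = 7 paper rolls.
A packing using 8 paper rolls:
  roll 1: 19 = 19
  roll 2: 16 + 3 = 19
  roll 3: 14 = 14
  roll 4: 12 + 7 = 19
  roll 5: 11 + 9 = 20
  roll 6: 11 + 9 = 20
  roll 7: 10 + 10 = 20
  roll 8: 9 = 9
No arrangement into 7 paper rolls stays within capacity, so 8 is optimal.

8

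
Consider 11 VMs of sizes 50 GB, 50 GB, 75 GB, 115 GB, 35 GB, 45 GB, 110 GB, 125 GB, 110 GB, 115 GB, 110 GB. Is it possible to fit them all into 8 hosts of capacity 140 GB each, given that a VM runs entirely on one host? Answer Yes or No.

A valid assignment using 8 hosts:
  host 1: 125 = 125
  host 2: 115 = 115
  host 3: 115 = 115
  host 4: 110 = 110
  host 5: 110 = 110
  host 6: 110 = 110
  host 7: 75 + 50 = 125
  host 8: 50 + 45 + 35 = 130
Every load is within 140 GB, so 8 hosts suffice.

Yes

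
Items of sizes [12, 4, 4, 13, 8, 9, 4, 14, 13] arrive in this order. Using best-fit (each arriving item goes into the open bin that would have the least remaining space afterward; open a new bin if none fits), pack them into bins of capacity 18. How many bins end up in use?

  12 → bin 1 (new)  [load 12/18]
  4 → bin 1  [load 16/18]
  4 → bin 2 (new)  [load 4/18]
  13 → bin 2  [load 17/18]
  8 → bin 3 (new)  [load 8/18]
  9 → bin 3  [load 17/18]
  4 → bin 4 (new)  [load 4/18]
  14 → bin 4  [load 18/18]
  13 → bin 5 (new)  [load 13/18]
5 bins opened.

5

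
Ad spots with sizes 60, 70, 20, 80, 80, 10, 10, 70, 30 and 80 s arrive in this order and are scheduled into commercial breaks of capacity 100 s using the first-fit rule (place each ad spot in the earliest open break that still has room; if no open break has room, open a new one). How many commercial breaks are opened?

  60 → break 1 (new)  [load 60/100]
  70 → break 2 (new)  [load 70/100]
  20 → break 1  [load 80/100]
  80 → break 3 (new)  [load 80/100]
  80 → break 4 (new)  [load 80/100]
  10 → break 1  [load 90/100]
  10 → break 1  [load 100/100]
  70 → break 5 (new)  [load 70/100]
  30 → break 2  [load 100/100]
  80 → break 6 (new)  [load 80/100]
6 commercial breaks opened.

6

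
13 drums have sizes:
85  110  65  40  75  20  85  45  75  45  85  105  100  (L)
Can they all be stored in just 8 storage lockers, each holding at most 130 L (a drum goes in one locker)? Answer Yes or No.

Total = 935 L; ⌈935/130⌉ = 8.
The bound of 8 does not rule out 8, but exhaustive search shows no assignment into 8 storage lockers of capacity 130 L exists — the minimum is 9.

No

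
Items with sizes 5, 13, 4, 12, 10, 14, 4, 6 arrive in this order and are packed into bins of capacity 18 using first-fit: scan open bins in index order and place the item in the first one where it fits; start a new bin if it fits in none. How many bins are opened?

  5 → bin 1 (new)  [load 5/18]
  13 → bin 1  [load 18/18]
  4 → bin 2 (new)  [load 4/18]
  12 → bin 2  [load 16/18]
  10 → bin 3 (new)  [load 10/18]
  14 → bin 4 (new)  [load 14/18]
  4 → bin 3  [load 14/18]
  6 → bin 5 (new)  [load 6/18]
5 bins opened.

5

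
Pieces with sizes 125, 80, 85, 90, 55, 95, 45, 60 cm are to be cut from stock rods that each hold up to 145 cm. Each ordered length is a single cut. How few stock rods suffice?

5

Total = 125 + 95 + 90 + 85 + 80 + 60 + 55 + 45 = 635 cm.
Lower bound: ⌈635/145⌉ = 5 stock rods.
A packing using 5 stock rods:
  stock rod 1: 125 = 125
  stock rod 2: 95 + 45 = 140
  stock rod 3: 90 + 55 = 145
  stock rod 4: 85 + 60 = 145
  stock rod 5: 80 = 80
This matches the lower bound, so 5 is optimal.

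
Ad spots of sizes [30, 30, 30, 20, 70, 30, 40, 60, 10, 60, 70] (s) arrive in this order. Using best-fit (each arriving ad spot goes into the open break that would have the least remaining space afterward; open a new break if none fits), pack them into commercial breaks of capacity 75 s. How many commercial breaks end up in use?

7

  30 → break 1 (new)  [load 30/75]
  30 → break 1  [load 60/75]
  30 → break 2 (new)  [load 30/75]
  20 → break 2  [load 50/75]
  70 → break 3 (new)  [load 70/75]
  30 → break 4 (new)  [load 30/75]
  40 → break 4  [load 70/75]
  60 → break 5 (new)  [load 60/75]
  10 → break 1  [load 70/75]
  60 → break 6 (new)  [load 60/75]
  70 → break 7 (new)  [load 70/75]
7 commercial breaks opened.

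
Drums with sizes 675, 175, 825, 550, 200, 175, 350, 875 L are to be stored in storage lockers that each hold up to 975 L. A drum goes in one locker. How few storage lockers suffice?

Total = 875 + 825 + 675 + 550 + 350 + 200 + 175 + 175 = 3825 L.
Lower bound: ⌈3825/975⌉ = 4 storage lockers.
A packing using 5 storage lockers:
  locker 1: 875 = 875
  locker 2: 825 = 825
  locker 3: 675 + 200 = 875
  locker 4: 550 + 350 = 900
  locker 5: 175 + 175 = 350
No arrangement into 4 storage lockers stays within capacity, so 5 is optimal.

5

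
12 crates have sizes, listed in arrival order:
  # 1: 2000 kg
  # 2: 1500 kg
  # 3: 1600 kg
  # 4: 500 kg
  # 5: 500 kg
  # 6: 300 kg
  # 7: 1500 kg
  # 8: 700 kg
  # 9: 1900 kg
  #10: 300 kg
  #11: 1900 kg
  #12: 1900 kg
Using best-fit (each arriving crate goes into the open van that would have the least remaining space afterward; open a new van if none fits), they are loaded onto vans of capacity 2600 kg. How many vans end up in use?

  2000 → van 1 (new)  [load 2000/2600]
  1500 → van 2 (new)  [load 1500/2600]
  1600 → van 3 (new)  [load 1600/2600]
  500 → van 1  [load 2500/2600]
  500 → van 3  [load 2100/2600]
  300 → van 3  [load 2400/2600]
  1500 → van 4 (new)  [load 1500/2600]
  700 → van 2  [load 2200/2600]
  1900 → van 5 (new)  [load 1900/2600]
  300 → van 2  [load 2500/2600]
  1900 → van 6 (new)  [load 1900/2600]
  1900 → van 7 (new)  [load 1900/2600]
7 vans opened.

7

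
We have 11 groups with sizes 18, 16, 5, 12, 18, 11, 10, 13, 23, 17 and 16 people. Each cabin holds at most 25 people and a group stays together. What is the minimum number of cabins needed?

Total = 23 + 18 + 18 + 17 + 16 + 16 + 13 + 12 + 11 + 10 + 5 = 159 people.
Lower bound: ⌈159/25⌉ = 7 cabins.
A packing using 8 cabins:
  cabin 1: 23 = 23
  cabin 2: 18 + 5 = 23
  cabin 3: 18 = 18
  cabin 4: 17 = 17
  cabin 5: 16 = 16
  cabin 6: 16 = 16
  cabin 7: 13 + 12 = 25
  cabin 8: 11 + 10 = 21
No arrangement into 7 cabins stays within capacity, so 8 is optimal.

8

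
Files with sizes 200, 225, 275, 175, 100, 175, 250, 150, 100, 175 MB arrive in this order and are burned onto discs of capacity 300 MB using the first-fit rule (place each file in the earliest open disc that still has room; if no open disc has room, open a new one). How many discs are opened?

  200 → disc 1 (new)  [load 200/300]
  225 → disc 2 (new)  [load 225/300]
  275 → disc 3 (new)  [load 275/300]
  175 → disc 4 (new)  [load 175/300]
  100 → disc 1  [load 300/300]
  175 → disc 5 (new)  [load 175/300]
  250 → disc 6 (new)  [load 250/300]
  150 → disc 7 (new)  [load 150/300]
  100 → disc 4  [load 275/300]
  175 → disc 8 (new)  [load 175/300]
8 discs opened.

8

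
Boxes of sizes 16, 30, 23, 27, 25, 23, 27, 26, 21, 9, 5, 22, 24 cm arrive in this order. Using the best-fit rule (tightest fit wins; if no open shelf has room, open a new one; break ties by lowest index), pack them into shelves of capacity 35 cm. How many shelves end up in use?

  16 → shelf 1 (new)  [load 16/35]
  30 → shelf 2 (new)  [load 30/35]
  23 → shelf 3 (new)  [load 23/35]
  27 → shelf 4 (new)  [load 27/35]
  25 → shelf 5 (new)  [load 25/35]
  23 → shelf 6 (new)  [load 23/35]
  27 → shelf 7 (new)  [load 27/35]
  26 → shelf 8 (new)  [load 26/35]
  21 → shelf 9 (new)  [load 21/35]
  9 → shelf 8  [load 35/35]
  5 → shelf 2  [load 35/35]
  22 → shelf 10 (new)  [load 22/35]
  24 → shelf 11 (new)  [load 24/35]
11 shelves opened.

11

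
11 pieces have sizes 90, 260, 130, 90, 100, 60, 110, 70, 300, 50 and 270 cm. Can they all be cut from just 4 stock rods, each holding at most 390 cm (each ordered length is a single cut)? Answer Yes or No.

Yes

A valid assignment using 4 stock rods:
  stock rod 1: 300 + 90 = 390
  stock rod 2: 270 + 110 = 380
  stock rod 3: 260 + 130 = 390
  stock rod 4: 100 + 90 + 70 + 60 + 50 = 370
Every load is within 390 cm, so 4 stock rods suffice.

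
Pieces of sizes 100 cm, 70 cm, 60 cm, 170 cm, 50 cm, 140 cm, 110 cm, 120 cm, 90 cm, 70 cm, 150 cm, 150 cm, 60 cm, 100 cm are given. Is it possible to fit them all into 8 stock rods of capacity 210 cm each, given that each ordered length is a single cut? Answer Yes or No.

A valid assignment using 8 stock rods:
  stock rod 1: 170 = 170
  stock rod 2: 150 + 60 = 210
  stock rod 3: 150 + 60 = 210
  stock rod 4: 140 + 70 = 210
  stock rod 5: 120 + 90 = 210
  stock rod 6: 110 + 100 = 210
  stock rod 7: 100 + 70 = 170
  stock rod 8: 50 = 50
Every load is within 210 cm, so 8 stock rods suffice.

Yes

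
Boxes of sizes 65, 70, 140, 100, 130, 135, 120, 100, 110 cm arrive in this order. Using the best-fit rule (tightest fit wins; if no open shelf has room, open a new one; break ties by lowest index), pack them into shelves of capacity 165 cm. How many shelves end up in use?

8

  65 → shelf 1 (new)  [load 65/165]
  70 → shelf 1  [load 135/165]
  140 → shelf 2 (new)  [load 140/165]
  100 → shelf 3 (new)  [load 100/165]
  130 → shelf 4 (new)  [load 130/165]
  135 → shelf 5 (new)  [load 135/165]
  120 → shelf 6 (new)  [load 120/165]
  100 → shelf 7 (new)  [load 100/165]
  110 → shelf 8 (new)  [load 110/165]
8 shelves opened.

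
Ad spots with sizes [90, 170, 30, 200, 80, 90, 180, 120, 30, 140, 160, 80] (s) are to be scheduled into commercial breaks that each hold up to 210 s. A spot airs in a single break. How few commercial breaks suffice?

Total = 200 + 180 + 170 + 160 + 140 + 120 + 90 + 90 + 80 + 80 + 30 + 30 = 1370 s.
Lower bound: ⌈1370/210⌉ = 7 commercial breaks.
A packing using 8 commercial breaks:
  break 1: 200 = 200
  break 2: 180 + 30 = 210
  break 3: 170 + 30 = 200
  break 4: 160 = 160
  break 5: 140 = 140
  break 6: 120 + 90 = 210
  break 7: 90 + 80 = 170
  break 8: 80 = 80
No arrangement into 7 commercial breaks stays within capacity, so 8 is optimal.

8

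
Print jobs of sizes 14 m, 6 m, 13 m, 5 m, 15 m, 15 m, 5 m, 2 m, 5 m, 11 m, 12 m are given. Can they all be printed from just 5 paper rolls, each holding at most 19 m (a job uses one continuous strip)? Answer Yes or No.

No

Total = 103 m; ⌈103/19⌉ = 6.
At least 6 paper rolls are required, but only 5 are allowed.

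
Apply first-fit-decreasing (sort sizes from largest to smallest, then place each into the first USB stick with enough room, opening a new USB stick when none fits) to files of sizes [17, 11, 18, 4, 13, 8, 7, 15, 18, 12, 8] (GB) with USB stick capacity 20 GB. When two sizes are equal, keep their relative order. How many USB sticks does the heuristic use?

Sorted descending: 18, 18, 17, 15, 13, 12, 11, 8, 8, 7, 4.
  18 → USB stick 1 (new)  [load 18/20]
  18 → USB stick 2 (new)  [load 18/20]
  17 → USB stick 3 (new)  [load 17/20]
  15 → USB stick 4 (new)  [load 15/20]
  13 → USB stick 5 (new)  [load 13/20]
  12 → USB stick 6 (new)  [load 12/20]
  11 → USB stick 7 (new)  [load 11/20]
  8 → USB stick 6  [load 20/20]
  8 → USB stick 7  [load 19/20]
  7 → USB stick 5  [load 20/20]
  4 → USB stick 4  [load 19/20]
7 USB sticks opened.

7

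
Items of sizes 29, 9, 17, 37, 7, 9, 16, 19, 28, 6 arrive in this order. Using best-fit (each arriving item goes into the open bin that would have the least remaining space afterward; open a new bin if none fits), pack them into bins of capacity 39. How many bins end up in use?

  29 → bin 1 (new)  [load 29/39]
  9 → bin 1  [load 38/39]
  17 → bin 2 (new)  [load 17/39]
  37 → bin 3 (new)  [load 37/39]
  7 → bin 2  [load 24/39]
  9 → bin 2  [load 33/39]
  16 → bin 4 (new)  [load 16/39]
  19 → bin 4  [load 35/39]
  28 → bin 5 (new)  [load 28/39]
  6 → bin 2  [load 39/39]
5 bins opened.

5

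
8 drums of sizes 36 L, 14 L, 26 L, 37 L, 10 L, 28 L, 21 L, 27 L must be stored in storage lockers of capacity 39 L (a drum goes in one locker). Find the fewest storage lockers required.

Total = 37 + 36 + 28 + 27 + 26 + 21 + 14 + 10 = 199 L.
Lower bound: ⌈199/39⌉ = 6 storage lockers.
A packing using 6 storage lockers:
  locker 1: 37 = 37
  locker 2: 36 = 36
  locker 3: 28 + 10 = 38
  locker 4: 27 = 27
  locker 5: 26 = 26
  locker 6: 21 + 14 = 35
This matches the lower bound, so 6 is optimal.

6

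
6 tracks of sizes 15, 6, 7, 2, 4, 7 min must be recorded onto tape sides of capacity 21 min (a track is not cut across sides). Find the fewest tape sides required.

Total = 15 + 7 + 7 + 6 + 4 + 2 = 41 min.
Lower bound: ⌈41/21⌉ = 2 tape sides.
A packing using 2 tape sides:
  side 1: 15 + 6 = 21
  side 2: 7 + 7 + 4 + 2 = 20
This matches the lower bound, so 2 is optimal.

2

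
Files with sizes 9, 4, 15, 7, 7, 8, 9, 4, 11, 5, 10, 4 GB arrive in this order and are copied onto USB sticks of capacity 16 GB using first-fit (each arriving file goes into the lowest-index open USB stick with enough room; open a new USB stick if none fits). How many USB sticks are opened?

  9 → USB stick 1 (new)  [load 9/16]
  4 → USB stick 1  [load 13/16]
  15 → USB stick 2 (new)  [load 15/16]
  7 → USB stick 3 (new)  [load 7/16]
  7 → USB stick 3  [load 14/16]
  8 → USB stick 4 (new)  [load 8/16]
  9 → USB stick 5 (new)  [load 9/16]
  4 → USB stick 4  [load 12/16]
  11 → USB stick 6 (new)  [load 11/16]
  5 → USB stick 5  [load 14/16]
  10 → USB stick 7 (new)  [load 10/16]
  4 → USB stick 4  [load 16/16]
7 USB sticks opened.

7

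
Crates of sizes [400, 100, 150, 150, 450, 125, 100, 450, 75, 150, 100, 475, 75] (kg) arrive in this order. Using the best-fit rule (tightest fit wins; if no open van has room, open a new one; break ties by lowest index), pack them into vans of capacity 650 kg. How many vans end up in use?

  400 → van 1 (new)  [load 400/650]
  100 → van 1  [load 500/650]
  150 → van 1  [load 650/650]
  150 → van 2 (new)  [load 150/650]
  450 → van 2  [load 600/650]
  125 → van 3 (new)  [load 125/650]
  100 → van 3  [load 225/650]
  450 → van 4 (new)  [load 450/650]
  75 → van 4  [load 525/650]
  150 → van 3  [load 375/650]
  100 → van 4  [load 625/650]
  475 → van 5 (new)  [load 475/650]
  75 → van 5  [load 550/650]
5 vans opened.

5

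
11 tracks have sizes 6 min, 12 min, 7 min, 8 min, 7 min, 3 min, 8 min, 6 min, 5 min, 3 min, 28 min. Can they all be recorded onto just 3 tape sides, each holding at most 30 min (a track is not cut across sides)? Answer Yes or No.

Total = 93 min; ⌈93/30⌉ = 4.
At least 4 tape sides are required, but only 3 are allowed.

No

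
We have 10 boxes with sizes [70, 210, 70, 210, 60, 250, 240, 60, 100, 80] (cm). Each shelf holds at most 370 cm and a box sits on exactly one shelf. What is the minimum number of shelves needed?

Total = 250 + 240 + 210 + 210 + 100 + 80 + 70 + 70 + 60 + 60 = 1350 cm.
Lower bound: ⌈1350/370⌉ = 4 shelves.
A packing using 4 shelves:
  shelf 1: 250 + 100 = 350
  shelf 2: 240 + 80 = 320
  shelf 3: 210 + 70 + 70 = 350
  shelf 4: 210 + 60 + 60 = 330
This matches the lower bound, so 4 is optimal.

4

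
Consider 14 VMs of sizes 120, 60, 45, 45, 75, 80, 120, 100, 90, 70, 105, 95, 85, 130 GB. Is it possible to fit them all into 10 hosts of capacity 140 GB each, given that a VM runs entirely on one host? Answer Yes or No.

Total = 1220 GB; ⌈1220/140⌉ = 9.
10 VMs each exceed half the capacity and cannot share a host, forcing at least 10 hosts.
The bound of 10 does not rule out 10, but exhaustive search shows no assignment into 10 hosts of capacity 140 GB exists — the minimum is 11.

No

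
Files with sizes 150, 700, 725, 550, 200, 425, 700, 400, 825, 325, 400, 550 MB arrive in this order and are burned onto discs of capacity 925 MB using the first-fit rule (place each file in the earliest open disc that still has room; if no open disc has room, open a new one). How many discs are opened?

8

  150 → disc 1 (new)  [load 150/925]
  700 → disc 1  [load 850/925]
  725 → disc 2 (new)  [load 725/925]
  550 → disc 3 (new)  [load 550/925]
  200 → disc 2  [load 925/925]
  425 → disc 4 (new)  [load 425/925]
  700 → disc 5 (new)  [load 700/925]
  400 → disc 4  [load 825/925]
  825 → disc 6 (new)  [load 825/925]
  325 → disc 3  [load 875/925]
  400 → disc 7 (new)  [load 400/925]
  550 → disc 8 (new)  [load 550/925]
8 discs opened.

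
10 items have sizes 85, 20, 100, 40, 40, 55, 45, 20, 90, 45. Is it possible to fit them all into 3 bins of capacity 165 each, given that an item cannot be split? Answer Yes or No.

Total = 540; ⌈540/165⌉ = 4.
At least 4 bins are required, but only 3 are allowed.

No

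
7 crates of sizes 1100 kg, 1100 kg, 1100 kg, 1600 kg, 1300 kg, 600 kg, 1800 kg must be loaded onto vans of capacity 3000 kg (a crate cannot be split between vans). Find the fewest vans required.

Total = 1800 + 1600 + 1300 + 1100 + 1100 + 1100 + 600 = 8600 kg.
Lower bound: ⌈8600/3000⌉ = 3 vans.
A packing using 3 vans:
  van 1: 1800 + 1100 = 2900
  van 2: 1600 + 1300 = 2900
  van 3: 1100 + 1100 + 600 = 2800
This matches the lower bound, so 3 is optimal.

3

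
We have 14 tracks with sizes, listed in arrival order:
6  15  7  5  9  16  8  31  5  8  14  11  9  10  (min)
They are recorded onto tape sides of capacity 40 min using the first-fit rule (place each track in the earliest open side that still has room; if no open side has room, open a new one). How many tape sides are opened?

  6 → side 1 (new)  [load 6/40]
  15 → side 1  [load 21/40]
  7 → side 1  [load 28/40]
  5 → side 1  [load 33/40]
  9 → side 2 (new)  [load 9/40]
  16 → side 2  [load 25/40]
  8 → side 2  [load 33/40]
  31 → side 3 (new)  [load 31/40]
  5 → side 1  [load 38/40]
  8 → side 3  [load 39/40]
  14 → side 4 (new)  [load 14/40]
  11 → side 4  [load 25/40]
  9 → side 4  [load 34/40]
  10 → side 5 (new)  [load 10/40]
5 tape sides opened.

5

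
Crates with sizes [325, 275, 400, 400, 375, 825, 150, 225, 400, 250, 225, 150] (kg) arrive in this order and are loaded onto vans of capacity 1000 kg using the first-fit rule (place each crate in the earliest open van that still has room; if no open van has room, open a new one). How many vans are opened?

5

  325 → van 1 (new)  [load 325/1000]
  275 → van 1  [load 600/1000]
  400 → van 1  [load 1000/1000]
  400 → van 2 (new)  [load 400/1000]
  375 → van 2  [load 775/1000]
  825 → van 3 (new)  [load 825/1000]
  150 → van 2  [load 925/1000]
  225 → van 4 (new)  [load 225/1000]
  400 → van 4  [load 625/1000]
  250 → van 4  [load 875/1000]
  225 → van 5 (new)  [load 225/1000]
  150 → van 3  [load 975/1000]
5 vans opened.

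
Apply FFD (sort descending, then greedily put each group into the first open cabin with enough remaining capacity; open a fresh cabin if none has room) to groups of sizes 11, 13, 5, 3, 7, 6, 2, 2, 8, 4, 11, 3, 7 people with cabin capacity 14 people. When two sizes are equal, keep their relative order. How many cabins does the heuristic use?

6

Sorted descending: 13, 11, 11, 8, 7, 7, 6, 5, 4, 3, 3, 2, 2.
  13 → cabin 1 (new)  [load 13/14]
  11 → cabin 2 (new)  [load 11/14]
  11 → cabin 3 (new)  [load 11/14]
  8 → cabin 4 (new)  [load 8/14]
  7 → cabin 5 (new)  [load 7/14]
  7 → cabin 5  [load 14/14]
  6 → cabin 4  [load 14/14]
  5 → cabin 6 (new)  [load 5/14]
  4 → cabin 6  [load 9/14]
  3 → cabin 2  [load 14/14]
  3 → cabin 3  [load 14/14]
  2 → cabin 6  [load 11/14]
  2 → cabin 6  [load 13/14]
6 cabins opened.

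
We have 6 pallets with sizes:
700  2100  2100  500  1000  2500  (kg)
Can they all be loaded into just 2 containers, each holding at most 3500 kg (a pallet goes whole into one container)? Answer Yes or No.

Total = 8900 kg; ⌈8900/3500⌉ = 3.
At least 3 containers are required, but only 2 are allowed.

No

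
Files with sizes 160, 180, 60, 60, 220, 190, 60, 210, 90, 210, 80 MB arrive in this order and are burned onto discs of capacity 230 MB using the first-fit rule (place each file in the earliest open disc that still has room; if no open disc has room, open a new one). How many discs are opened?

8

  160 → disc 1 (new)  [load 160/230]
  180 → disc 2 (new)  [load 180/230]
  60 → disc 1  [load 220/230]
  60 → disc 3 (new)  [load 60/230]
  220 → disc 4 (new)  [load 220/230]
  190 → disc 5 (new)  [load 190/230]
  60 → disc 3  [load 120/230]
  210 → disc 6 (new)  [load 210/230]
  90 → disc 3  [load 210/230]
  210 → disc 7 (new)  [load 210/230]
  80 → disc 8 (new)  [load 80/230]
8 discs opened.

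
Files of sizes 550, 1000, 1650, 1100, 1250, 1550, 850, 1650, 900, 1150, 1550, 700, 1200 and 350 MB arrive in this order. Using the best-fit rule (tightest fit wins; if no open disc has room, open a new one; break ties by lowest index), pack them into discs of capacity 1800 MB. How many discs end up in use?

10

  550 → disc 1 (new)  [load 550/1800]
  1000 → disc 1  [load 1550/1800]
  1650 → disc 2 (new)  [load 1650/1800]
  1100 → disc 3 (new)  [load 1100/1800]
  1250 → disc 4 (new)  [load 1250/1800]
  1550 → disc 5 (new)  [load 1550/1800]
  850 → disc 6 (new)  [load 850/1800]
  1650 → disc 7 (new)  [load 1650/1800]
  900 → disc 6  [load 1750/1800]
  1150 → disc 8 (new)  [load 1150/1800]
  1550 → disc 9 (new)  [load 1550/1800]
  700 → disc 3  [load 1800/1800]
  1200 → disc 10 (new)  [load 1200/1800]
  350 → disc 4  [load 1600/1800]
10 discs opened.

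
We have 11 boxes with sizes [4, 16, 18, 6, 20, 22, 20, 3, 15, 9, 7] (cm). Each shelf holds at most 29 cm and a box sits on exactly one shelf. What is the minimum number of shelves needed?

6

Total = 22 + 20 + 20 + 18 + 16 + 15 + 9 + 7 + 6 + 4 + 3 = 140 cm.
Lower bound: ⌈140/29⌉ = 5 shelves.
Also, 6 boxes each exceed 29/2 cm, and no two of those can share a shelf, so at least 6 shelves are needed.
A packing using 6 shelves:
  shelf 1: 22 + 7 = 29
  shelf 2: 20 + 9 = 29
  shelf 3: 20 + 6 + 3 = 29
  shelf 4: 18 + 4 = 22
  shelf 5: 16 = 16
  shelf 6: 15 = 15
This matches the lower bound, so 6 is optimal.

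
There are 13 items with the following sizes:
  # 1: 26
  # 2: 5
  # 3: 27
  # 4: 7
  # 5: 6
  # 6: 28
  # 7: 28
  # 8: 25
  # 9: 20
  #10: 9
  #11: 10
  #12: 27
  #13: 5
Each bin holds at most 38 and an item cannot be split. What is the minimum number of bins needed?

7

Total = 28 + 28 + 27 + 27 + 26 + 25 + 20 + 10 + 9 + 7 + 6 + 5 + 5 = 223.
Lower bound: ⌈223/38⌉ = 6 bins.
Also, 7 items each exceed 19, and no two of those can share a bin, so at least 7 bins are needed.
A packing using 7 bins:
  bin 1: 28 + 10 = 38
  bin 2: 28 + 9 = 37
  bin 3: 27 + 7 = 34
  bin 4: 27 + 6 + 5 = 38
  bin 5: 26 + 5 = 31
  bin 6: 25 = 25
  bin 7: 20 = 20
This matches the lower bound, so 7 is optimal.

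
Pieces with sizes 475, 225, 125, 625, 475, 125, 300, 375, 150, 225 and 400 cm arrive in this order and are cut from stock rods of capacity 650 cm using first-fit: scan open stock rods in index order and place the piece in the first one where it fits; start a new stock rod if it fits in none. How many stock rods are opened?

6

  475 → stock rod 1 (new)  [load 475/650]
  225 → stock rod 2 (new)  [load 225/650]
  125 → stock rod 1  [load 600/650]
  625 → stock rod 3 (new)  [load 625/650]
  475 → stock rod 4 (new)  [load 475/650]
  125 → stock rod 2  [load 350/650]
  300 → stock rod 2  [load 650/650]
  375 → stock rod 5 (new)  [load 375/650]
  150 → stock rod 4  [load 625/650]
  225 → stock rod 5  [load 600/650]
  400 → stock rod 6 (new)  [load 400/650]
6 stock rods opened.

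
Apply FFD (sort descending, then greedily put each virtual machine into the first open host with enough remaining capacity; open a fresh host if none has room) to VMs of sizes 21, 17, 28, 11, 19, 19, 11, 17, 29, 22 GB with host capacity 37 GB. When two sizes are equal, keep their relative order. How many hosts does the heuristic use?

Sorted descending: 29, 28, 22, 21, 19, 19, 17, 17, 11, 11.
  29 → host 1 (new)  [load 29/37]
  28 → host 2 (new)  [load 28/37]
  22 → host 3 (new)  [load 22/37]
  21 → host 4 (new)  [load 21/37]
  19 → host 5 (new)  [load 19/37]
  19 → host 6 (new)  [load 19/37]
  17 → host 5  [load 36/37]
  17 → host 6  [load 36/37]
  11 → host 3  [load 33/37]
  11 → host 4  [load 32/37]
6 hosts opened.

6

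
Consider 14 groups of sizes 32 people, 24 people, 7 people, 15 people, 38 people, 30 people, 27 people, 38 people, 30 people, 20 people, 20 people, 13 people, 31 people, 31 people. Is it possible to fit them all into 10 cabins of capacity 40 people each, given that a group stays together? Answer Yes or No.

A valid assignment using 10 cabins:
  cabin 1: 38 = 38
  cabin 2: 38 = 38
  cabin 3: 32 + 7 = 39
  cabin 4: 31 = 31
  cabin 5: 31 = 31
  cabin 6: 30 = 30
  cabin 7: 30 = 30
  cabin 8: 27 + 13 = 40
  cabin 9: 24 + 15 = 39
  cabin 10: 20 + 20 = 40
Every load is within 40 people, so 10 cabins suffice.

Yes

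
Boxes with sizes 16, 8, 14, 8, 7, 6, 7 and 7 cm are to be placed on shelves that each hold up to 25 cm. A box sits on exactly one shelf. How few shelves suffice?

Total = 16 + 14 + 8 + 8 + 7 + 7 + 7 + 6 = 73 cm.
Lower bound: ⌈73/25⌉ = 3 shelves.
A packing using 4 shelves:
  shelf 1: 16 + 8 = 24
  shelf 2: 14 + 8 = 22
  shelf 3: 7 + 7 + 7 = 21
  shelf 4: 6 = 6
No arrangement into 3 shelves stays within capacity, so 4 is optimal.

4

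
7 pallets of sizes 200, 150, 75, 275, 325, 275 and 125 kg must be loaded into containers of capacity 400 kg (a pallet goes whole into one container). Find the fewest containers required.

Total = 325 + 275 + 275 + 200 + 150 + 125 + 75 = 1425 kg.
Lower bound: ⌈1425/400⌉ = 4 containers.
A packing using 4 containers:
  container 1: 325 + 75 = 400
  container 2: 275 + 125 = 400
  container 3: 275 = 275
  container 4: 200 + 150 = 350
This matches the lower bound, so 4 is optimal.

4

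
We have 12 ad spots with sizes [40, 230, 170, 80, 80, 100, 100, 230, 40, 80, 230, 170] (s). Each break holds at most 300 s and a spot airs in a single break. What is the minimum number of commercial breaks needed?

6

Total = 230 + 230 + 230 + 170 + 170 + 100 + 100 + 80 + 80 + 80 + 40 + 40 = 1550 s.
Lower bound: ⌈1550/300⌉ = 6 commercial breaks.
A packing using 6 commercial breaks:
  break 1: 230 + 40 = 270
  break 2: 230 + 40 = 270
  break 3: 230 = 230
  break 4: 170 + 100 = 270
  break 5: 170 + 100 = 270
  break 6: 80 + 80 + 80 = 240
This matches the lower bound, so 6 is optimal.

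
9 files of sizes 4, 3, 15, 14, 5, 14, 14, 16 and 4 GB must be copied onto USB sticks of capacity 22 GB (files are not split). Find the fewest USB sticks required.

Total = 16 + 15 + 14 + 14 + 14 + 5 + 4 + 4 + 3 = 89 GB.
Lower bound: ⌈89/22⌉ = 5 USB sticks.
A packing using 5 USB sticks:
  USB stick 1: 16 + 5 = 21
  USB stick 2: 15 + 4 + 3 = 22
  USB stick 3: 14 + 4 = 18
  USB stick 4: 14 = 14
  USB stick 5: 14 = 14
This matches the lower bound, so 5 is optimal.

5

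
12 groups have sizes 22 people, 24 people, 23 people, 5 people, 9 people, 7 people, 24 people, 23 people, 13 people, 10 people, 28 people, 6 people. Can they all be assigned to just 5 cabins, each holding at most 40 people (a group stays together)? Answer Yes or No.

No

Total = 194 people; ⌈194/40⌉ = 5.
6 groups each exceed half the capacity and cannot share a cabin, forcing at least 6 cabins.
At least 6 cabins are required, but only 5 are allowed.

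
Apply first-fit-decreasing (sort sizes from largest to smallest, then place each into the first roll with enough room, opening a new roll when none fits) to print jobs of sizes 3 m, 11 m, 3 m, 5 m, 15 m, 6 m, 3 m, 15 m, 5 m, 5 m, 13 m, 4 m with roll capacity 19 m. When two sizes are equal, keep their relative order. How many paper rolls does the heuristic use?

Sorted descending: 15, 15, 13, 11, 6, 5, 5, 5, 4, 3, 3, 3.
  15 → roll 1 (new)  [load 15/19]
  15 → roll 2 (new)  [load 15/19]
  13 → roll 3 (new)  [load 13/19]
  11 → roll 4 (new)  [load 11/19]
  6 → roll 3  [load 19/19]
  5 → roll 4  [load 16/19]
  5 → roll 5 (new)  [load 5/19]
  5 → roll 5  [load 10/19]
  4 → roll 1  [load 19/19]
  3 → roll 2  [load 18/19]
  3 → roll 4  [load 19/19]
  3 → roll 5  [load 13/19]
5 paper rolls opened.

5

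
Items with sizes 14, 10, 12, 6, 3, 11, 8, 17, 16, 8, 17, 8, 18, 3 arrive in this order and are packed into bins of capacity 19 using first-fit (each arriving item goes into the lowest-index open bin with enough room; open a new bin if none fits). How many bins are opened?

9

  14 → bin 1 (new)  [load 14/19]
  10 → bin 2 (new)  [load 10/19]
  12 → bin 3 (new)  [load 12/19]
  6 → bin 2  [load 16/19]
  3 → bin 1  [load 17/19]
  11 → bin 4 (new)  [load 11/19]
  8 → bin 4  [load 19/19]
  17 → bin 5 (new)  [load 17/19]
  16 → bin 6 (new)  [load 16/19]
  8 → bin 7 (new)  [load 8/19]
  17 → bin 8 (new)  [load 17/19]
  8 → bin 7  [load 16/19]
  18 → bin 9 (new)  [load 18/19]
  3 → bin 2  [load 19/19]
9 bins opened.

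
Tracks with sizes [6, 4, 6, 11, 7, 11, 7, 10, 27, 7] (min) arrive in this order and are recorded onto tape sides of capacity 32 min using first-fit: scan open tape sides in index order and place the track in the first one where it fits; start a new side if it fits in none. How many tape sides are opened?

4

  6 → side 1 (new)  [load 6/32]
  4 → side 1  [load 10/32]
  6 → side 1  [load 16/32]
  11 → side 1  [load 27/32]
  7 → side 2 (new)  [load 7/32]
  11 → side 2  [load 18/32]
  7 → side 2  [load 25/32]
  10 → side 3 (new)  [load 10/32]
  27 → side 4 (new)  [load 27/32]
  7 → side 2  [load 32/32]
4 tape sides opened.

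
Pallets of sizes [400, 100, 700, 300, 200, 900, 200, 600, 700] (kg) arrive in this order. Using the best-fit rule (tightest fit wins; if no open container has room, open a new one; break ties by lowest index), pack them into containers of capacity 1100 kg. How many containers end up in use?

  400 → container 1 (new)  [load 400/1100]
  100 → container 1  [load 500/1100]
  700 → container 2 (new)  [load 700/1100]
  300 → container 2  [load 1000/1100]
  200 → container 1  [load 700/1100]
  900 → container 3 (new)  [load 900/1100]
  200 → container 3  [load 1100/1100]
  600 → container 4 (new)  [load 600/1100]
  700 → container 5 (new)  [load 700/1100]
5 containers opened.

5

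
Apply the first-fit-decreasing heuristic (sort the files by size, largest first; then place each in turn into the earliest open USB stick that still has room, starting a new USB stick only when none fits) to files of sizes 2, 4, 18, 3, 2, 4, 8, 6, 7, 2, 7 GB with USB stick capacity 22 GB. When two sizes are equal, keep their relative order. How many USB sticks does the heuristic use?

3

Sorted descending: 18, 8, 7, 7, 6, 4, 4, 3, 2, 2, 2.
  18 → USB stick 1 (new)  [load 18/22]
  8 → USB stick 2 (new)  [load 8/22]
  7 → USB stick 2  [load 15/22]
  7 → USB stick 2  [load 22/22]
  6 → USB stick 3 (new)  [load 6/22]
  4 → USB stick 1  [load 22/22]
  4 → USB stick 3  [load 10/22]
  3 → USB stick 3  [load 13/22]
  2 → USB stick 3  [load 15/22]
  2 → USB stick 3  [load 17/22]
  2 → USB stick 3  [load 19/22]
3 USB sticks opened.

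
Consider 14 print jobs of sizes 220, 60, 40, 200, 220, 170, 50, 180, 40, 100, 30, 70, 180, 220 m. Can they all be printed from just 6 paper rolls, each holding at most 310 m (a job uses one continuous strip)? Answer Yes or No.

Total = 1780 m; ⌈1780/310⌉ = 6.
7 print jobs each exceed half the capacity and cannot share a roll, forcing at least 7 paper rolls.
At least 7 paper rolls are required, but only 6 are allowed.

No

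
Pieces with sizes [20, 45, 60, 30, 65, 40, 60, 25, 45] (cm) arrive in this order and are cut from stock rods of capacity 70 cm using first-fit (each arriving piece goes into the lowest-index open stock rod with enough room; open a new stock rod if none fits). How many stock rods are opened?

  20 → stock rod 1 (new)  [load 20/70]
  45 → stock rod 1  [load 65/70]
  60 → stock rod 2 (new)  [load 60/70]
  30 → stock rod 3 (new)  [load 30/70]
  65 → stock rod 4 (new)  [load 65/70]
  40 → stock rod 3  [load 70/70]
  60 → stock rod 5 (new)  [load 60/70]
  25 → stock rod 6 (new)  [load 25/70]
  45 → stock rod 6  [load 70/70]
6 stock rods opened.

6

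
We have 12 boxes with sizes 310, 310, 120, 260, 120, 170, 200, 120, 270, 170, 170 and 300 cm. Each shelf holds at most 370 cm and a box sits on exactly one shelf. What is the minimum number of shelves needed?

8

Total = 310 + 310 + 300 + 270 + 260 + 200 + 170 + 170 + 170 + 120 + 120 + 120 = 2520 cm.
Lower bound: ⌈2520/370⌉ = 7 shelves.
A packing using 8 shelves:
  shelf 1: 310 = 310
  shelf 2: 310 = 310
  shelf 3: 300 = 300
  shelf 4: 270 = 270
  shelf 5: 260 = 260
  shelf 6: 200 + 170 = 370
  shelf 7: 170 + 170 = 340
  shelf 8: 120 + 120 + 120 = 360
No arrangement into 7 shelves stays within capacity, so 8 is optimal.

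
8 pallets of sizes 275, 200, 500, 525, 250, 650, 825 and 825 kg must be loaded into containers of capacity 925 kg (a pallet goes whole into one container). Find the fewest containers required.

5

Total = 825 + 825 + 650 + 525 + 500 + 275 + 250 + 200 = 4050 kg.
Lower bound: ⌈4050/925⌉ = 5 containers.
A packing using 5 containers:
  container 1: 825 = 825
  container 2: 825 = 825
  container 3: 650 + 275 = 925
  container 4: 525 + 250 = 775
  container 5: 500 + 200 = 700
This matches the lower bound, so 5 is optimal.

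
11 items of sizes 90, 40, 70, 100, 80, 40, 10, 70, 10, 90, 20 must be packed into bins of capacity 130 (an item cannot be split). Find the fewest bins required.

6

Total = 100 + 90 + 90 + 80 + 70 + 70 + 40 + 40 + 20 + 10 + 10 = 620.
Lower bound: ⌈620/130⌉ = 5 bins.
Also, 6 items each exceed 65, and no two of those can share a bin, so at least 6 bins are needed.
A packing using 6 bins:
  bin 1: 100 + 20 + 10 = 130
  bin 2: 90 + 40 = 130
  bin 3: 90 + 40 = 130
  bin 4: 80 + 10 = 90
  bin 5: 70 = 70
  bin 6: 70 = 70
This matches the lower bound, so 6 is optimal.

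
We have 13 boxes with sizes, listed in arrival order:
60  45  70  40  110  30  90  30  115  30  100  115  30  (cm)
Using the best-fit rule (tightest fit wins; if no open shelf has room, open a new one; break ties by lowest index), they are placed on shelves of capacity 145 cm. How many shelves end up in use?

  60 → shelf 1 (new)  [load 60/145]
  45 → shelf 1  [load 105/145]
  70 → shelf 2 (new)  [load 70/145]
  40 → shelf 1  [load 145/145]
  110 → shelf 3 (new)  [load 110/145]
  30 → shelf 3  [load 140/145]
  90 → shelf 4 (new)  [load 90/145]
  30 → shelf 4  [load 120/145]
  115 → shelf 5 (new)  [load 115/145]
  30 → shelf 5  [load 145/145]
  100 → shelf 6 (new)  [load 100/145]
  115 → shelf 7 (new)  [load 115/145]
  30 → shelf 7  [load 145/145]
7 shelves opened.

7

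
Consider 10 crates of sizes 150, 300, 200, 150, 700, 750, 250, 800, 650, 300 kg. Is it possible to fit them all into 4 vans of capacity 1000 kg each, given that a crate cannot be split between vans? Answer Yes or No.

No

Total = 4250 kg; ⌈4250/1000⌉ = 5.
At least 5 vans are required, but only 4 are allowed.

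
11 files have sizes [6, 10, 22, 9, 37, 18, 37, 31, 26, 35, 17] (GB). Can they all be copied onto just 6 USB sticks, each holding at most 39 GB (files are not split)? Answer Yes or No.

No

Total = 248 GB; ⌈248/39⌉ = 7.
At least 7 USB sticks are required, but only 6 are allowed.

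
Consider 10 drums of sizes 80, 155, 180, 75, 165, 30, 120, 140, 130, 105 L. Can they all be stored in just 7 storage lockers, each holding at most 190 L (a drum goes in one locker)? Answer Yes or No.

Total = 1180 L; ⌈1180/190⌉ = 7.
The bound of 7 does not rule out 7, but exhaustive search shows no assignment into 7 storage lockers of capacity 190 L exists — the minimum is 8.

No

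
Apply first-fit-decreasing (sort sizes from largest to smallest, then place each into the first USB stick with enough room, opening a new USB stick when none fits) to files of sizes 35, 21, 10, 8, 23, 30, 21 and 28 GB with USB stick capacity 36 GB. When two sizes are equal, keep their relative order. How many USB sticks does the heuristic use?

6

Sorted descending: 35, 30, 28, 23, 21, 21, 10, 8.
  35 → USB stick 1 (new)  [load 35/36]
  30 → USB stick 2 (new)  [load 30/36]
  28 → USB stick 3 (new)  [load 28/36]
  23 → USB stick 4 (new)  [load 23/36]
  21 → USB stick 5 (new)  [load 21/36]
  21 → USB stick 6 (new)  [load 21/36]
  10 → USB stick 4  [load 33/36]
  8 → USB stick 3  [load 36/36]
6 USB sticks opened.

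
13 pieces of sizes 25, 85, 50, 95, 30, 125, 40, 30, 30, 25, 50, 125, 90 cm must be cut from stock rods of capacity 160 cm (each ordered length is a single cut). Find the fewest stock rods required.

Total = 125 + 125 + 95 + 90 + 85 + 50 + 50 + 40 + 30 + 30 + 30 + 25 + 25 = 800 cm.
Lower bound: ⌈800/160⌉ = 5 stock rods.
A packing using 6 stock rods:
  stock rod 1: 125 + 30 = 155
  stock rod 2: 125 + 30 = 155
  stock rod 3: 95 + 50 = 145
  stock rod 4: 90 + 50 = 140
  stock rod 5: 85 + 40 + 30 = 155
  stock rod 6: 25 + 25 = 50
No arrangement into 5 stock rods stays within capacity, so 6 is optimal.

6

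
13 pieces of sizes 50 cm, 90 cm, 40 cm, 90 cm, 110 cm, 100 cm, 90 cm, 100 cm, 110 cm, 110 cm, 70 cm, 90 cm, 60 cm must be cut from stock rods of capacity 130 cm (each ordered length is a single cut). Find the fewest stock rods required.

11

Total = 110 + 110 + 110 + 100 + 100 + 90 + 90 + 90 + 90 + 70 + 60 + 50 + 40 = 1110 cm.
Lower bound: ⌈1110/130⌉ = 9 stock rods.
Also, 10 pieces each exceed 65 cm, and no two of those can share a stock rod, so at least 10 stock rods are needed.
A packing using 11 stock rods:
  stock rod 1: 110 = 110
  stock rod 2: 110 = 110
  stock rod 3: 110 = 110
  stock rod 4: 100 = 100
  stock rod 5: 100 = 100
  stock rod 6: 90 + 40 = 130
  stock rod 7: 90 = 90
  stock rod 8: 90 = 90
  stock rod 9: 90 = 90
  stock rod 10: 70 + 60 = 130
  stock rod 11: 50 = 50
No arrangement into 10 stock rods stays within capacity, so 11 is optimal.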